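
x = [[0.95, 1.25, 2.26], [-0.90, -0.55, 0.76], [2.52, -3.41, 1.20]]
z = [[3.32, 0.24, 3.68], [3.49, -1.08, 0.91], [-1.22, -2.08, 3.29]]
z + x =[[4.27, 1.49, 5.94],[2.59, -1.63, 1.67],[1.30, -5.49, 4.49]]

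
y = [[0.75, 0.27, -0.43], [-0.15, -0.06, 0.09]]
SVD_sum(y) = [[0.75, 0.27, -0.43], [-0.15, -0.06, 0.09]] + [[0.00,  -0.0,  0.00],[0.00,  -0.00,  0.0]]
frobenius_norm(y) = 0.92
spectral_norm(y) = 0.92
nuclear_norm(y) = 0.93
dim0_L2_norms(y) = [0.76, 0.28, 0.44]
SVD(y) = [[-0.98, 0.2], [0.2, 0.98]] @ diag([0.9243717513785134, 0.006071676326965877]) @ [[-0.83, -0.3, 0.48], [0.49, -0.79, 0.36]]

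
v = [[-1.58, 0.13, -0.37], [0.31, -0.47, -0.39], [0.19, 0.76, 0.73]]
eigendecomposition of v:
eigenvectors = [[0.97+0.00j, -0.21+0.03j, (-0.21-0.03j)], [(-0.26+0j), (-0.55+0.17j), (-0.55-0.17j)], [0.01+0.00j, (0.79+0j), (0.79-0j)]]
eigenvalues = [(-1.62+0j), (0.15+0.18j), (0.15-0.18j)]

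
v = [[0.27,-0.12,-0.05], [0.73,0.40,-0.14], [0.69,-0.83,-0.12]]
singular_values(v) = [1.15, 0.81, 0.0]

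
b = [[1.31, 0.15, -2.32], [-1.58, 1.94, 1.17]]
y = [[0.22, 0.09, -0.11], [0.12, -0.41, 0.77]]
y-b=[[-1.09,-0.06,2.21], [1.70,-2.35,-0.4]]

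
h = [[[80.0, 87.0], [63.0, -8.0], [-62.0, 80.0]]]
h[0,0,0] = 80.0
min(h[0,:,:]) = -62.0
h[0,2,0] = -62.0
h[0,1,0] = 63.0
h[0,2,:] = [-62.0, 80.0]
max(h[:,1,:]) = 63.0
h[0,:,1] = [87.0, -8.0, 80.0]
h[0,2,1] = 80.0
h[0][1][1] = -8.0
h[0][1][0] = 63.0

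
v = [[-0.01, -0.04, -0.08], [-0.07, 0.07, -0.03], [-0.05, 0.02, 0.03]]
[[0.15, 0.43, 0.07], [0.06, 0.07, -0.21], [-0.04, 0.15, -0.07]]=v@ [[-0.26, -6.33, 0.53], [-0.21, -6.05, -2.40], [-1.72, -1.59, 0.26]]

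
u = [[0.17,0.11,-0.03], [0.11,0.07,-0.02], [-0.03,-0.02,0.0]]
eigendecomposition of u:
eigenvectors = [[0.83, 0.55, 0.05], [0.54, -0.82, 0.18], [-0.14, 0.12, 0.98]]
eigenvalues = [0.25, -0.0, -0.01]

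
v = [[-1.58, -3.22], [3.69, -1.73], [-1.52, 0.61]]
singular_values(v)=[4.39, 3.58]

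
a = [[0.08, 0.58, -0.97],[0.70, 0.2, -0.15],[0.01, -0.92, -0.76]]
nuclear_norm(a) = 3.03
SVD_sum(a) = [[0.11, -0.18, -0.8], [0.03, -0.04, -0.19], [0.12, -0.20, -0.9]] + [[0.2,0.7,-0.13], [0.11,0.38,-0.07], [-0.2,-0.70,0.13]] + [[-0.23, 0.06, -0.04], [0.57, -0.14, 0.11], [0.08, -0.02, 0.02]]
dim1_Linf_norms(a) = [0.97, 0.7, 0.92]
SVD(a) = [[0.65, -0.66, 0.37], [0.15, -0.36, -0.92], [0.74, 0.66, -0.13]] @ diag([1.2613406077599736, 1.1193115400521836, 0.645338320202442]) @ [[0.13, -0.22, -0.97], [-0.27, -0.95, 0.18], [-0.95, 0.23, -0.18]]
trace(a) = -0.48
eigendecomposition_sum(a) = [[(0.41+0j), 0.57+0.00j, (-0.27+0j)], [(0.37+0j), (0.52+0j), (-0.24+0j)], [-0.19+0.00j, -0.26+0.00j, 0.12+0.00j]] + [[-0.16+0.26j, 0.01-0.43j, (-0.35-0.29j)], [(0.16-0.05j), -0.16+0.19j, (0.05+0.25j)], [(0.1+0.29j), -0.33-0.27j, (-0.44+0.09j)]] + [[(-0.16-0.26j), (0.01+0.43j), -0.35+0.29j], [0.16+0.05j, (-0.16-0.19j), 0.05-0.25j], [0.10-0.29j, (-0.33+0.27j), -0.44-0.09j]]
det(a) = 0.91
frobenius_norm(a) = 1.81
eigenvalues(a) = [(1.05+0j), (-0.76+0.53j), (-0.76-0.53j)]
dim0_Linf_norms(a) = [0.7, 0.92, 0.97]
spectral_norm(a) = 1.26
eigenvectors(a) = [[0.70+0.00j, 0.66+0.00j, (0.66-0j)], [(0.64+0j), -0.29-0.24j, (-0.29+0.24j)], [(-0.32+0j), (0.41-0.51j), 0.41+0.51j]]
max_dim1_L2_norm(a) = 1.19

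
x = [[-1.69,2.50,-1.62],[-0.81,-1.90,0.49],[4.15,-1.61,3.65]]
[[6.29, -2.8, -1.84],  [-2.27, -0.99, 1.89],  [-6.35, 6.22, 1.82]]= x@[[-1.51, 1.52, -0.55],[2.07, -0.15, -0.53],[0.89, -0.09, 0.89]]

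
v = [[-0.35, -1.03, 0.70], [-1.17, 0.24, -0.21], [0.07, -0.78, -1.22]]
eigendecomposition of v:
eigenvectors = [[(0.6+0j), -0.22-0.56j, (-0.22+0.56j)], [(-0.76+0j), (0.04-0.42j), (0.04+0.42j)], [(0.26+0j), (0.68+0j), (0.68-0j)]]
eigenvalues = [(1.24+0j), (-1.29+0.42j), (-1.29-0.42j)]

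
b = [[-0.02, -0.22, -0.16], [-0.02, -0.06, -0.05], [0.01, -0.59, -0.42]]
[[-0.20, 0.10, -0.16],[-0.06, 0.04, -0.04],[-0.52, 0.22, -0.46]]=b @ [[0.35, -0.6, -0.72], [0.93, 0.17, 0.32], [-0.07, -0.78, 0.62]]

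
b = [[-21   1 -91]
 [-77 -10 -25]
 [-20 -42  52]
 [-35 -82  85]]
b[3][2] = 85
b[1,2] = -25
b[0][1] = 1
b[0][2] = -91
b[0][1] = 1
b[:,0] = [-21, -77, -20, -35]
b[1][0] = -77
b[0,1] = 1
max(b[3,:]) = 85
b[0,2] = -91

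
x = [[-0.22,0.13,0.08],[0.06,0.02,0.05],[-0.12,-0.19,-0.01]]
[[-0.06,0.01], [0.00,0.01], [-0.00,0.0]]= x@[[0.16,0.02], [-0.09,-0.04], [-0.12,0.2]]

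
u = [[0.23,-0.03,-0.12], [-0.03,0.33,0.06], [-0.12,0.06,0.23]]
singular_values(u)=[0.41, 0.28, 0.11]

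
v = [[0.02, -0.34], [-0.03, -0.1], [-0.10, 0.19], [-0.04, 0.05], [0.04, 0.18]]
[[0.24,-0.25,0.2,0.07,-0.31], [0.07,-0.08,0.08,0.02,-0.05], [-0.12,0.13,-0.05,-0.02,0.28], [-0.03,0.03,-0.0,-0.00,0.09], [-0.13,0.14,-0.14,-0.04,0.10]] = v@[[-0.10, 0.14, -0.66, -0.13, -1.25], [-0.71, 0.75, -0.62, -0.20, 0.83]]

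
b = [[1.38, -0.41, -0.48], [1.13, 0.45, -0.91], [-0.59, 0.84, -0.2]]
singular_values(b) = [2.08, 1.17, 0.01]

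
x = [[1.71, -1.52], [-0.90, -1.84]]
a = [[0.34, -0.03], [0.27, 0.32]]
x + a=[[2.05,-1.55], [-0.63,-1.52]]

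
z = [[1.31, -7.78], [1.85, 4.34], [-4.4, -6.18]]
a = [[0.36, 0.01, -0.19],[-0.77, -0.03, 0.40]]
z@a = [[6.46, 0.25, -3.36], [-2.68, -0.11, 1.38], [3.17, 0.14, -1.64]]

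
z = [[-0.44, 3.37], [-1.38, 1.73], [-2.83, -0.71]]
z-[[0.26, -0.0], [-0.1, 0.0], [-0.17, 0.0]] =[[-0.7, 3.37], [-1.28, 1.73], [-2.66, -0.71]]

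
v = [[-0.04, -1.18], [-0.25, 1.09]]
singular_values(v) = [1.61, 0.21]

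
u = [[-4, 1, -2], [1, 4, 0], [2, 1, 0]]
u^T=[[-4, 1, 2], [1, 4, 1], [-2, 0, 0]]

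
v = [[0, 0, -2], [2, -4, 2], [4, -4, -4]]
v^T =[[0, 2, 4], [0, -4, -4], [-2, 2, -4]]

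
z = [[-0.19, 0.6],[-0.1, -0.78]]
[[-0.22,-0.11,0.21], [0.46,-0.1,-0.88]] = z @ [[-0.51, 0.70, 1.75],[-0.52, 0.04, 0.9]]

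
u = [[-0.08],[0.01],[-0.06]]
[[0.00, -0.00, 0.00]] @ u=[[0.0]]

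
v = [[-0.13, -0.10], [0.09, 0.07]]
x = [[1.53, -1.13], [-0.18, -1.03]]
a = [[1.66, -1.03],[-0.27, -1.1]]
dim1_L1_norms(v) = [0.23, 0.16]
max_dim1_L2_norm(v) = 0.16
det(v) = -0.00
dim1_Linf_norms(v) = [0.13, 0.09]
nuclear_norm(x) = 2.88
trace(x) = 0.50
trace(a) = 0.56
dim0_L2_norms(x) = [1.54, 1.53]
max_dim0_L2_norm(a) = 1.68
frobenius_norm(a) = 2.26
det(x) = -1.78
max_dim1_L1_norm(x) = 2.66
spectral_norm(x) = 1.97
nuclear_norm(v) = 0.20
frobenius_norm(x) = 2.17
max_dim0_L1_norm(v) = 0.22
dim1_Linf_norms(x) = [1.53, 1.03]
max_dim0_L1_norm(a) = 2.13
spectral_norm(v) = 0.20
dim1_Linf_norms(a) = [1.66, 1.1]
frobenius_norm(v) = 0.20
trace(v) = -0.06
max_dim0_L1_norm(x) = 2.16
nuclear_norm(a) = 3.05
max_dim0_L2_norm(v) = 0.16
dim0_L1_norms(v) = [0.22, 0.17]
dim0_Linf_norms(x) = [1.53, 1.13]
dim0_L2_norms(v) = [0.16, 0.12]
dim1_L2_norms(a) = [1.95, 1.13]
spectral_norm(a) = 2.00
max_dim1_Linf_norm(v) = 0.13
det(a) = -2.10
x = v + a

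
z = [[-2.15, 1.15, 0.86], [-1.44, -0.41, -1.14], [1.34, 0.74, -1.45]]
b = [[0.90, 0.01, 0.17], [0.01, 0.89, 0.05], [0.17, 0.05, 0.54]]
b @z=[[-1.72,1.16,0.52], [-1.24,-0.32,-1.08], [0.29,0.57,-0.69]]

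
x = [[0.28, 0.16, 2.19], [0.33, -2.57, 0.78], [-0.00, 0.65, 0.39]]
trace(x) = -1.90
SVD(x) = [[-0.37, 0.90, -0.25], [-0.92, -0.32, 0.22], [0.12, 0.31, 0.94]] @ diag([2.8386012366126843, 2.176976009922768, 0.0042978740882714]) @ [[-0.14, 0.84, -0.52], [0.07, 0.53, 0.84], [0.99, 0.09, -0.13]]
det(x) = 0.03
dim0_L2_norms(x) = [0.43, 2.66, 2.36]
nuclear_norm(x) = 5.02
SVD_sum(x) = [[0.15,-0.88,0.55], [0.38,-2.20,1.36], [-0.05,0.29,-0.18]] + [[0.13, 1.04, 1.64], [-0.05, -0.37, -0.58], [0.05, 0.36, 0.57]] + [[-0.00, -0.0, 0.00], [0.00, 0.0, -0.00], [0.0, 0.00, -0.00]]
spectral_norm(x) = 2.84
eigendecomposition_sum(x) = [[0.03, -0.27, 0.05], [0.29, -2.63, 0.46], [-0.06, 0.55, -0.1]] + [[-0.01,0.01,0.03],[-0.00,0.00,0.00],[0.0,-0.0,-0.00]] + [[0.26, 0.42, 2.11], [0.04, 0.06, 0.32], [0.06, 0.1, 0.49]]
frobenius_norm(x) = 3.58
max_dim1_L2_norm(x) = 2.71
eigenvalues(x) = [-2.7, -0.01, 0.81]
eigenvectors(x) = [[-0.1,0.99,0.96], [-0.97,0.09,0.15], [0.2,-0.14,0.22]]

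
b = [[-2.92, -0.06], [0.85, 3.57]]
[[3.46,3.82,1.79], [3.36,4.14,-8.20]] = b@ [[-1.21, -1.34, -0.57],[1.23, 1.48, -2.16]]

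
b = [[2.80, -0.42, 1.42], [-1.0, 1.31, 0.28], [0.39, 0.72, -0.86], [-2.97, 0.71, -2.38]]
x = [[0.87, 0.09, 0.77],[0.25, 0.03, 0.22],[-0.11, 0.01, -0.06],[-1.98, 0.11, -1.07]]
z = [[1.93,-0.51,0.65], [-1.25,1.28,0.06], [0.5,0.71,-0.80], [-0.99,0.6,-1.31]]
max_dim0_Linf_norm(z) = 1.93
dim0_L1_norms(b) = [7.16, 3.16, 4.94]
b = z + x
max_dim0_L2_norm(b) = 4.22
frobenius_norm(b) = 5.41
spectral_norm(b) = 5.07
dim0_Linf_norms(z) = [1.93, 1.28, 1.31]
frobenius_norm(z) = 3.47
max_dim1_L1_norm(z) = 3.09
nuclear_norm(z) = 5.42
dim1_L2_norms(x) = [1.17, 0.33, 0.13, 2.25]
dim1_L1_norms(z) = [3.09, 2.59, 2.01, 2.9]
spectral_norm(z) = 3.02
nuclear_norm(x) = 2.83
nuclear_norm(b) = 7.73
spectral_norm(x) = 2.55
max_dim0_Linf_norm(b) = 2.97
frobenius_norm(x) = 2.56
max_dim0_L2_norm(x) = 2.18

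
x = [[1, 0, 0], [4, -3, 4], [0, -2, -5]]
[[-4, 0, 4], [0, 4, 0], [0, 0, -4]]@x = [[-4, -8, -20], [16, -12, 16], [0, 8, 20]]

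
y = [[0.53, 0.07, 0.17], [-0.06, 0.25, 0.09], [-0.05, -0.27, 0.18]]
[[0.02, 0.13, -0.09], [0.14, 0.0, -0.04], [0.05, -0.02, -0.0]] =y @ [[-0.20, 0.23, -0.08], [0.29, 0.06, -0.12], [0.64, 0.03, -0.21]]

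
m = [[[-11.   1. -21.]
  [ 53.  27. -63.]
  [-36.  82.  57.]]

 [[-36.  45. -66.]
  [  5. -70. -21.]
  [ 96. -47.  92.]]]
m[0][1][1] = 27.0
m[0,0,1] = 1.0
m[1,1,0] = 5.0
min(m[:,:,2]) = -66.0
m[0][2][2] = 57.0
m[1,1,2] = -21.0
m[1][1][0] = 5.0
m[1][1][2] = -21.0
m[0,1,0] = 53.0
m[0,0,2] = -21.0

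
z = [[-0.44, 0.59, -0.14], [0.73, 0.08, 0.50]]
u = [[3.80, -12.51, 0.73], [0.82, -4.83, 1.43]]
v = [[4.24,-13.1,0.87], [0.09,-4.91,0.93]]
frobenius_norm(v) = 14.67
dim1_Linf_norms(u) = [12.51, 4.83]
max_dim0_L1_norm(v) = 18.01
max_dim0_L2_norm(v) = 13.99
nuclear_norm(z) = 1.58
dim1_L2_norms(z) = [0.75, 0.89]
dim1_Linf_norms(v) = [13.1, 4.91]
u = v + z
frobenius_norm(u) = 14.05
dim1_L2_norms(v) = [13.8, 5.0]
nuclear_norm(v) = 16.07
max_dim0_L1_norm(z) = 1.17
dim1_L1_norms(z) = [1.17, 1.31]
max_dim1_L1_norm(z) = 1.31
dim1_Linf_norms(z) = [0.59, 0.73]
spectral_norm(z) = 1.02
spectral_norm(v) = 14.60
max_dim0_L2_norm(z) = 0.85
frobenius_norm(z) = 1.16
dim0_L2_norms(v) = [4.24, 13.99, 1.27]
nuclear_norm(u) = 15.23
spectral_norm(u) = 14.00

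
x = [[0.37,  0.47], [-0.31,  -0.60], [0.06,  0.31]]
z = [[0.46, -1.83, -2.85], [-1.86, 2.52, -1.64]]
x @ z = [[-0.7, 0.51, -1.83], [0.97, -0.94, 1.87], [-0.55, 0.67, -0.68]]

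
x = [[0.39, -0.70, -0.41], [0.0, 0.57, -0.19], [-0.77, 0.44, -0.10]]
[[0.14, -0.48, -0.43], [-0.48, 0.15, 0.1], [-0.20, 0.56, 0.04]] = x @ [[-0.18, -0.57, 0.09], [-0.64, 0.30, 0.36], [0.58, 0.11, 0.53]]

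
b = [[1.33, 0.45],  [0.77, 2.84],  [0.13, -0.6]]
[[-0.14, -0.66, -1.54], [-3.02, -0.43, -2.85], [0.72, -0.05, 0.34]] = b @ [[0.28,-0.49,-0.9],  [-1.14,-0.02,-0.76]]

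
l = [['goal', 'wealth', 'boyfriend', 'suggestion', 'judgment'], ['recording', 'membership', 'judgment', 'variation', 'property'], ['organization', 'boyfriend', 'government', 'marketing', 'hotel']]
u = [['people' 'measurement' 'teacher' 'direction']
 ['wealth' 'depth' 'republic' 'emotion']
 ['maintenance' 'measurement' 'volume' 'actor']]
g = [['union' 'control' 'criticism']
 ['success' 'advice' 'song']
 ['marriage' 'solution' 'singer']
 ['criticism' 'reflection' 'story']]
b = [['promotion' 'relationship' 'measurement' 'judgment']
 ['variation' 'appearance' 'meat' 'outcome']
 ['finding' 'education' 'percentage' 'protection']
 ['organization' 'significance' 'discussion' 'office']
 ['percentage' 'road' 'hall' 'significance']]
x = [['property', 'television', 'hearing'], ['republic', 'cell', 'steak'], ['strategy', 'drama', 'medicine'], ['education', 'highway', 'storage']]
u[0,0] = 'people'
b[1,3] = 'outcome'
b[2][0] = 'finding'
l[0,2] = 'boyfriend'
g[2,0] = 'marriage'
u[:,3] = ['direction', 'emotion', 'actor']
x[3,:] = ['education', 'highway', 'storage']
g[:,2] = ['criticism', 'song', 'singer', 'story']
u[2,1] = 'measurement'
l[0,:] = ['goal', 'wealth', 'boyfriend', 'suggestion', 'judgment']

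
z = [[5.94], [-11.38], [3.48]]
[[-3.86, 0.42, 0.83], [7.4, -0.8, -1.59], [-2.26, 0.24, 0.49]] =z@[[-0.65, 0.07, 0.14]]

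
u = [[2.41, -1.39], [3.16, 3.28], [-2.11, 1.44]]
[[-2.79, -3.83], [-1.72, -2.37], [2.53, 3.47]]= u @ [[-0.94, -1.29], [0.38, 0.52]]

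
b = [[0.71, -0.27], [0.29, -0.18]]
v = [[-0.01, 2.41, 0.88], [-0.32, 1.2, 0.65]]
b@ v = [[0.08, 1.39, 0.45], [0.05, 0.48, 0.14]]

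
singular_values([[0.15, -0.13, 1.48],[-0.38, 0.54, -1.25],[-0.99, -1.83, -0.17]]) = [2.11, 2.01, 0.31]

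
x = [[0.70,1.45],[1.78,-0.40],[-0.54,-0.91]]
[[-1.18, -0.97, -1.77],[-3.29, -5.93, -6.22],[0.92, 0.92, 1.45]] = x @ [[-1.83,-3.14,-3.4], [0.07,0.85,0.42]]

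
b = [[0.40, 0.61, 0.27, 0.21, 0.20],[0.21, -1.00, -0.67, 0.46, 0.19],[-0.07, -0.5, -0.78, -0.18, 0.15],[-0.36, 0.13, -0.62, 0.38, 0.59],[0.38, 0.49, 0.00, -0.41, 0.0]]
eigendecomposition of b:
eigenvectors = [[-0.31+0.00j, (0.81+0j), (-0.07+0.04j), -0.07-0.04j, -0.02+0.00j],  [0.76+0.00j, (0.25+0j), (-0.32+0.05j), (-0.32-0.05j), 0.31+0.00j],  [(0.54+0j), (-0.1+0j), 0.47-0.09j, 0.47+0.09j, (-0.41+0j)],  [0.11+0.00j, 0.22+0.00j, (-0.24-0.17j), (-0.24+0.17j), 0.41+0.00j],  [(-0.14+0j), 0.47+0.00j, 0.76+0.00j, 0.76-0.00j, -0.75+0.00j]]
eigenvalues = [(-1.53+0j), (0.73+0j), (-0.12+0.14j), (-0.12-0.14j), (0.03+0j)]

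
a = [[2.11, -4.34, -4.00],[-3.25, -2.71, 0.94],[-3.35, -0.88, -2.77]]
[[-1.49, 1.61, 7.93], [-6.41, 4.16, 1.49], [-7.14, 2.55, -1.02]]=a @[[1.56, -0.63, 0.72], [0.66, -0.75, -1.43], [0.48, 0.08, -0.05]]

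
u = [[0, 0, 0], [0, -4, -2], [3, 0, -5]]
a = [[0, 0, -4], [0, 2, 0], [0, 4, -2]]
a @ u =[[-12, 0, 20], [0, -8, -4], [-6, -16, 2]]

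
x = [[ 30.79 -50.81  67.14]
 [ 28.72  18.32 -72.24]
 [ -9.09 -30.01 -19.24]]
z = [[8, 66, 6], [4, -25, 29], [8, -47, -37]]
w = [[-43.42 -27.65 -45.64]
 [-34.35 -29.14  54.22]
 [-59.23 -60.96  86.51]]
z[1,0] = 4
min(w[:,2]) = -45.64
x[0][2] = 67.14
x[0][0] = 30.79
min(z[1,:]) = -25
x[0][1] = -50.81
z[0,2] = 6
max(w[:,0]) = -34.35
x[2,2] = -19.24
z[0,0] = 8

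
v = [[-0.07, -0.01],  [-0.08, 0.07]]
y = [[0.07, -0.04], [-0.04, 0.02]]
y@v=[[-0.00, -0.00], [0.0, 0.0]]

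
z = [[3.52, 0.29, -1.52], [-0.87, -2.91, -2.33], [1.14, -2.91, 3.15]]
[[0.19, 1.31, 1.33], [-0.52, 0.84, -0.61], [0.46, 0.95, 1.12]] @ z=[[1.05, -7.63, 0.85],[-3.26, -0.82, -3.09],[2.07, -5.89, 0.62]]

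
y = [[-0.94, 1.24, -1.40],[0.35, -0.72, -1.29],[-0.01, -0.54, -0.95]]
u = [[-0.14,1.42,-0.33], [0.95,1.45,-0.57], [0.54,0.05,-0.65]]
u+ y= [[-1.08, 2.66, -1.73], [1.3, 0.73, -1.86], [0.53, -0.49, -1.60]]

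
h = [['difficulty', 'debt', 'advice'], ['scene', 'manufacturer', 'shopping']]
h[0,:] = ['difficulty', 'debt', 'advice']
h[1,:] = ['scene', 'manufacturer', 'shopping']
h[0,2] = 'advice'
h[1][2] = 'shopping'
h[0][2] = 'advice'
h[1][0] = 'scene'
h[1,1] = 'manufacturer'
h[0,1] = 'debt'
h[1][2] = 'shopping'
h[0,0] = 'difficulty'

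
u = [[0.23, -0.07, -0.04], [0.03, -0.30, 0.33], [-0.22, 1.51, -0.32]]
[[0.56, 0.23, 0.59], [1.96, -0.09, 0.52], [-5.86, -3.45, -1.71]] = u @[[2.07, -0.4, 2.53], [-2.92, -2.97, -0.59], [3.11, -2.95, 0.81]]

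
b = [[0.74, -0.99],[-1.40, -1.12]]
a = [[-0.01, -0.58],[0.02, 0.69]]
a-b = [[-0.75, 0.41], [1.42, 1.81]]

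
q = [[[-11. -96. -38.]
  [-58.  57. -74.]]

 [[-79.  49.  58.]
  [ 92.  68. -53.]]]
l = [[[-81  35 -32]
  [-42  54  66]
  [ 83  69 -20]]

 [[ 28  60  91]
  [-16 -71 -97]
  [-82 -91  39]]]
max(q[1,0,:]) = 58.0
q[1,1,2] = -53.0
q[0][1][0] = -58.0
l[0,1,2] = 66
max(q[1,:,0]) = 92.0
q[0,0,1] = -96.0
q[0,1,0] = -58.0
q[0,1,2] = -74.0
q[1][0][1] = 49.0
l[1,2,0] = -82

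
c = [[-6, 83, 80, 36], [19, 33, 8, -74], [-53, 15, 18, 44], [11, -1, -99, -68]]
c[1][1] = 33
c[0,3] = 36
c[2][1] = 15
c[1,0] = 19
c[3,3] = -68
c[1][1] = 33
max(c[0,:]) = 83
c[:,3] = [36, -74, 44, -68]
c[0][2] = 80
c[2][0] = -53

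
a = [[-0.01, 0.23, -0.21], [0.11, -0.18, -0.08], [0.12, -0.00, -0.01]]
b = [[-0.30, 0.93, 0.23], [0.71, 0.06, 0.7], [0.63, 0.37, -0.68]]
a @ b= [[0.03, -0.07, 0.3], [-0.21, 0.06, -0.05], [-0.04, 0.11, 0.03]]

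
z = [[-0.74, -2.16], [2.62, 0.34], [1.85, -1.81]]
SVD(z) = [[-0.04, -0.82], [0.73, 0.37], [0.68, -0.44]] @ diag([3.328494362957214, 2.795161046480516]) @ [[0.96, -0.27],[0.27, 0.96]]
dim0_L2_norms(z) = [3.29, 2.84]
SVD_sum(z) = [[-0.12, 0.03], [2.33, -0.66], [2.19, -0.62]] + [[-0.62, -2.19], [0.29, 1.00], [-0.34, -1.19]]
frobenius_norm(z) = 4.35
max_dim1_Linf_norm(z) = 2.62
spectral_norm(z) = 3.33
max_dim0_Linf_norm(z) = 2.62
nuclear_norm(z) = 6.12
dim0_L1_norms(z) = [5.21, 4.31]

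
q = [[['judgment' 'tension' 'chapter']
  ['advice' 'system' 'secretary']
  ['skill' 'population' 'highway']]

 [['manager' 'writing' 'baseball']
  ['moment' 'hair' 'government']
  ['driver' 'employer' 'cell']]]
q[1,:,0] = ['manager', 'moment', 'driver']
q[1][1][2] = 'government'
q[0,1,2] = 'secretary'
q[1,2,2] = 'cell'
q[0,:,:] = [['judgment', 'tension', 'chapter'], ['advice', 'system', 'secretary'], ['skill', 'population', 'highway']]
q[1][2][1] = 'employer'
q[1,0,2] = 'baseball'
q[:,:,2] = [['chapter', 'secretary', 'highway'], ['baseball', 'government', 'cell']]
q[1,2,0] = 'driver'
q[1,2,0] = 'driver'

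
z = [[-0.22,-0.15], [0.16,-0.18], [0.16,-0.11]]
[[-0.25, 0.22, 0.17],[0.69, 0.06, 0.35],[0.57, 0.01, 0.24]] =z @ [[2.34, -0.47, 0.36], [-1.75, -0.77, -1.65]]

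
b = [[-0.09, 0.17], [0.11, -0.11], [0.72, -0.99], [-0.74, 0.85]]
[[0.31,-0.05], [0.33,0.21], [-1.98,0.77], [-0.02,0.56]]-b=[[0.4,-0.22], [0.22,0.32], [-2.7,1.76], [0.72,-0.29]]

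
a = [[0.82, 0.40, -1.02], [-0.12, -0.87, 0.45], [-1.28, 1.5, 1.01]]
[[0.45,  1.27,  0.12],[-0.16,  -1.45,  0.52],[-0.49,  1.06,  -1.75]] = a @ [[0.34, -0.50, -0.37],[0.06, 1.10, -0.95],[-0.14, -1.22, -0.79]]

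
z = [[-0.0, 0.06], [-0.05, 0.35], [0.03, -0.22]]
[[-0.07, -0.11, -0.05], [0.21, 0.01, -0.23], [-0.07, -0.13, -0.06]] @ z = [[0.0, -0.03], [-0.01, 0.07], [0.0, -0.04]]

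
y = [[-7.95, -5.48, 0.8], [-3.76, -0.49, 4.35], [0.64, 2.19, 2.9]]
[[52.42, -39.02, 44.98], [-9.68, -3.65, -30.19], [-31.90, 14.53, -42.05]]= y @[[0.56, 3.91, -6.88],  [-10.81, 1.85, -0.11],  [-2.96, 2.75, -12.9]]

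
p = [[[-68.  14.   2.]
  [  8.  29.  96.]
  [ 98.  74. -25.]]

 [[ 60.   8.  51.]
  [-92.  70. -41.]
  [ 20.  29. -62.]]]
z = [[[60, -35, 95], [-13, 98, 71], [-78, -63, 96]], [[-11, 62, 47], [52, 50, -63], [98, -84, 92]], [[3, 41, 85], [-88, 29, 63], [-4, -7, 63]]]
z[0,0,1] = -35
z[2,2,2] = 63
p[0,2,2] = -25.0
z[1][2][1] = -84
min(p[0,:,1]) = 14.0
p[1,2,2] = -62.0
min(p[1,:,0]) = -92.0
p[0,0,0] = -68.0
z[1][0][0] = -11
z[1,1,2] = -63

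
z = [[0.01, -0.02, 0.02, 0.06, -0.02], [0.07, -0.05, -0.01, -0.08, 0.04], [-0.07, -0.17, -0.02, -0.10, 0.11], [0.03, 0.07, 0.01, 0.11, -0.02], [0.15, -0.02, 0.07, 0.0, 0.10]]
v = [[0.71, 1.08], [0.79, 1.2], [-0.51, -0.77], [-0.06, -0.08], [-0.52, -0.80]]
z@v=[[-0.01, -0.02], [-0.00, -0.00], [-0.23, -0.34], [0.08, 0.12], [0.00, 0.0]]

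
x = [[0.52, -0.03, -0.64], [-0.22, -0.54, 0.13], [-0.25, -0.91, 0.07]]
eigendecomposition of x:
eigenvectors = [[0.97, -0.48, 0.76],  [-0.20, -0.4, -0.16],  [-0.11, -0.78, 0.63]]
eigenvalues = [0.6, -0.55, -0.0]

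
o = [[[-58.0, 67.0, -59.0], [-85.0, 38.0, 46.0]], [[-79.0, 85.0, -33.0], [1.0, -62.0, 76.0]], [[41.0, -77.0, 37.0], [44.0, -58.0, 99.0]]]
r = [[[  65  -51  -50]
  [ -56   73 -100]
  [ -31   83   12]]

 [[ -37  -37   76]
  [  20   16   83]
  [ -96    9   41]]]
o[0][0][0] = -58.0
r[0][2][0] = -31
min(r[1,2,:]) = -96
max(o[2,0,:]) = 41.0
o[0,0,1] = 67.0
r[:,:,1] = [[-51, 73, 83], [-37, 16, 9]]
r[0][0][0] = 65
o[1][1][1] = -62.0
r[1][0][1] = -37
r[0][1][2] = -100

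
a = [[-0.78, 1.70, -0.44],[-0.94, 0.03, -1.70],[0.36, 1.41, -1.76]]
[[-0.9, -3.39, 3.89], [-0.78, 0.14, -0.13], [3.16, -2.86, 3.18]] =a@[[2.56, -0.12, 0.07], [0.4, -2.06, 2.34], [-0.95, -0.05, 0.08]]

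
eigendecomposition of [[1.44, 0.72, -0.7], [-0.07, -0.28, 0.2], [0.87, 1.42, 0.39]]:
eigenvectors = [[(-0.39-0.55j), (-0.39+0.55j), (-0.48+0j)],  [(-0.07+0.06j), -0.07-0.06j, 0.64+0.00j],  [(-0.74+0j), (-0.74-0j), (-0.61+0j)]]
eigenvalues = [(0.98+0.53j), (0.98-0.53j), (-0.42+0j)]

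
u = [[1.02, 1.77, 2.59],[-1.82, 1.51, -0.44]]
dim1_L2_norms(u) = [3.3, 2.41]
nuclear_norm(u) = 5.70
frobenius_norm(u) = 4.08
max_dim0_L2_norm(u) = 2.63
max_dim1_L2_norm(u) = 3.3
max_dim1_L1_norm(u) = 5.38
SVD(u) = [[-1.0, 0.06], [0.06, 1.0]] @ diag([3.3017921891018442, 2.401180613778574]) @ [[-0.34, -0.51, -0.79], [-0.73, 0.67, -0.11]]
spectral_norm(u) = 3.30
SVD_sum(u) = [[1.13, 1.67, 2.61], [-0.07, -0.11, -0.16]] + [[-0.11, 0.10, -0.02], [-1.75, 1.62, -0.28]]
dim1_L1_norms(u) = [5.38, 3.77]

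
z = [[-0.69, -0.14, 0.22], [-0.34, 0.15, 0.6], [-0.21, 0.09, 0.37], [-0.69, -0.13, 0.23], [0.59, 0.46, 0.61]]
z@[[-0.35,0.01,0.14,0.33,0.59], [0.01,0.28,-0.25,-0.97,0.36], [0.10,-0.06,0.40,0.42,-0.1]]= [[0.26, -0.06, 0.03, 0.0, -0.48], [0.18, 0.0, 0.15, -0.01, -0.21], [0.11, 0.0, 0.10, -0.00, -0.13], [0.26, -0.06, 0.03, -0.00, -0.48], [-0.14, 0.10, 0.21, 0.0, 0.45]]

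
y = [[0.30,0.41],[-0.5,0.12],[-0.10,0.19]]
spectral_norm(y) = 0.60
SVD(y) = [[-0.67, -0.67], [0.74, -0.57], [0.07, -0.47]] @ diag([0.602804021286151, 0.45302021138272136]) @ [[-0.96, -0.29], [0.29, -0.96]]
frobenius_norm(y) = 0.75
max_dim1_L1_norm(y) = 0.71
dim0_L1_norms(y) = [0.9, 0.72]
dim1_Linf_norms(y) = [0.41, 0.5, 0.19]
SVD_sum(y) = [[0.39, 0.12], [-0.42, -0.13], [-0.04, -0.01]] + [[-0.09, 0.29], [-0.08, 0.25], [-0.06, 0.20]]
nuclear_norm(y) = 1.06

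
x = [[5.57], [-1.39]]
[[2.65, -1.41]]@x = [[16.72]]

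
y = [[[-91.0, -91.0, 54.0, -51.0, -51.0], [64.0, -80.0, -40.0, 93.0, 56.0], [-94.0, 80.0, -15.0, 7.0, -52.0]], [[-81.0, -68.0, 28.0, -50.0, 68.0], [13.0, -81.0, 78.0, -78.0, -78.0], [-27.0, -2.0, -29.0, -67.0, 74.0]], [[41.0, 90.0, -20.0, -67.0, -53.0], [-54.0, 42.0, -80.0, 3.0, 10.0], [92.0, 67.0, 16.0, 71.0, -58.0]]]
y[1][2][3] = -67.0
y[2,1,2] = -80.0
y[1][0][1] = -68.0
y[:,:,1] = [[-91.0, -80.0, 80.0], [-68.0, -81.0, -2.0], [90.0, 42.0, 67.0]]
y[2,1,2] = -80.0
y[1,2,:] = [-27.0, -2.0, -29.0, -67.0, 74.0]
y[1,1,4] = -78.0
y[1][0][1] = -68.0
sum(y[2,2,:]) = 188.0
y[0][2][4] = -52.0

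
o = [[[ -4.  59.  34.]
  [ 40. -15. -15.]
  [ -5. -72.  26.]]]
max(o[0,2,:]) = 26.0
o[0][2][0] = -5.0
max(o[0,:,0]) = 40.0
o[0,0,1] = 59.0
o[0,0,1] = 59.0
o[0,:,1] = [59.0, -15.0, -72.0]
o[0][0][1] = 59.0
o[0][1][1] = -15.0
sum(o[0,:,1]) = -28.0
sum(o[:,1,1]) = -15.0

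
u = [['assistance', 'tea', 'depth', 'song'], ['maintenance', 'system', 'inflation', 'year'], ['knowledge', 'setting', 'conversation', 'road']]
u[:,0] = ['assistance', 'maintenance', 'knowledge']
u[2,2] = 'conversation'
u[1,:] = ['maintenance', 'system', 'inflation', 'year']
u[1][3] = 'year'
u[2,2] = 'conversation'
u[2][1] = 'setting'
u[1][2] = 'inflation'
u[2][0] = 'knowledge'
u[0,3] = 'song'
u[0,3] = 'song'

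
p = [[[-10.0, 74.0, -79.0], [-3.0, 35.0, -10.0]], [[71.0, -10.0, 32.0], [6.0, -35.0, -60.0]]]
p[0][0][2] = -79.0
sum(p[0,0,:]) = -15.0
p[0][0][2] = -79.0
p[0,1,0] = -3.0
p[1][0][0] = 71.0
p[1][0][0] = 71.0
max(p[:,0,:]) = 74.0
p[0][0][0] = -10.0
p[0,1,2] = -10.0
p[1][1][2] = -60.0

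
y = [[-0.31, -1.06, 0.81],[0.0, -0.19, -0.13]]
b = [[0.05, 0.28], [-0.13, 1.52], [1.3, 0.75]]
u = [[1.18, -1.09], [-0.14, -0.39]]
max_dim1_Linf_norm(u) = 1.18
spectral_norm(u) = 1.61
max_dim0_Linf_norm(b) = 1.52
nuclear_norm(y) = 1.59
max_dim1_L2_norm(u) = 1.61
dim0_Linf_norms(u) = [1.18, 1.09]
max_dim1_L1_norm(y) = 2.18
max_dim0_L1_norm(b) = 2.55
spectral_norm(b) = 1.83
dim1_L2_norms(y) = [1.37, 0.23]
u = y @ b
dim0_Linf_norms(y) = [0.31, 1.06, 0.81]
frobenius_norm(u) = 1.66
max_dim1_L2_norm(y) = 1.37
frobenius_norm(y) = 1.39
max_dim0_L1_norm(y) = 1.25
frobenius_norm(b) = 2.16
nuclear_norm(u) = 1.99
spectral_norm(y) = 1.37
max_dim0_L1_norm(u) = 1.48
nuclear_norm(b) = 2.98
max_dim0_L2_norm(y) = 1.08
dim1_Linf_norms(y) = [1.06, 0.19]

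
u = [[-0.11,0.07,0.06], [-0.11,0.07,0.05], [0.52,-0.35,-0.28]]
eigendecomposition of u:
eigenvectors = [[0.21, 0.59, -0.07], [0.18, 0.8, 0.58], [-0.96, 0.11, -0.81]]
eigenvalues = [-0.33, -0.01, 0.01]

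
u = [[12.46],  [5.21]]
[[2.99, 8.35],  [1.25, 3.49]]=u@ [[0.24, 0.67]]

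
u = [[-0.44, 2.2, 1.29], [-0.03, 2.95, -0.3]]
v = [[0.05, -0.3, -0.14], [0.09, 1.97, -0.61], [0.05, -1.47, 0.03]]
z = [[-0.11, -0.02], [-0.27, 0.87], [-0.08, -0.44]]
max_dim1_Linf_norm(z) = 0.87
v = z @ u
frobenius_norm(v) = 2.56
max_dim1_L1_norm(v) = 2.67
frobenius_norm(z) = 1.02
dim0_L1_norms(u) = [0.47, 5.15, 1.59]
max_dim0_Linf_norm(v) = 1.97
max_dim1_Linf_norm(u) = 2.95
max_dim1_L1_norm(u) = 3.93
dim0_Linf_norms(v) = [0.09, 1.97, 0.61]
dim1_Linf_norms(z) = [0.11, 0.87, 0.44]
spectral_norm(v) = 2.52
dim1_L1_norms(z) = [0.13, 1.14, 0.52]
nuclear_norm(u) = 4.98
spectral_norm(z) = 1.00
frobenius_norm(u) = 3.94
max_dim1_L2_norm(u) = 2.97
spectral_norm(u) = 3.74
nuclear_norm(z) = 1.22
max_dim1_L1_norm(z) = 1.14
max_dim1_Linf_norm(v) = 1.97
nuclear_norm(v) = 2.93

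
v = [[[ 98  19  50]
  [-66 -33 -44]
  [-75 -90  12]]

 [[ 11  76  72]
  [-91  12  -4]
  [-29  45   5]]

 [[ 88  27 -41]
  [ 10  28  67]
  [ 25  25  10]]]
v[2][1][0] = 10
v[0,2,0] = -75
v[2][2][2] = 10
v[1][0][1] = 76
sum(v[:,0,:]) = 400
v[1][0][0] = 11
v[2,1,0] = 10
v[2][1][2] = 67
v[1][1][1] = 12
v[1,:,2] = [72, -4, 5]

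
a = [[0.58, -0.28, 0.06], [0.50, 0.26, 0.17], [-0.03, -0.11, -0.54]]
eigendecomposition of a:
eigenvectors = [[(0.27+0.54j), 0.27-0.54j, (-0.09+0j)], [(0.79+0j), 0.79-0.00j, (-0.15+0j)], [(-0.09+0.02j), -0.09-0.02j, (0.98+0j)]]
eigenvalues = [(0.41+0.34j), (0.41-0.34j), (-0.52+0j)]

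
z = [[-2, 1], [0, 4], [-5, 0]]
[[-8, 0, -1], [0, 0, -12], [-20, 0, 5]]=z @ [[4, 0, -1], [0, 0, -3]]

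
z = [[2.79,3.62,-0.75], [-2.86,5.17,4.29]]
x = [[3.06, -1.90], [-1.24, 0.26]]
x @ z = [[13.97, 1.25, -10.45], [-4.2, -3.14, 2.05]]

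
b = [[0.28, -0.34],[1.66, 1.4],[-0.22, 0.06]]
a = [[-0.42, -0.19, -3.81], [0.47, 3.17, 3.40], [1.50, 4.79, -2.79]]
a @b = [[0.41,-0.35],[4.65,4.48],[8.99,6.03]]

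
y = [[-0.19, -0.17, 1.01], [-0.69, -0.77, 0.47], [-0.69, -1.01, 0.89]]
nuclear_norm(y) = 2.85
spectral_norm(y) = 2.04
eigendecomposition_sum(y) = [[(-0.06+0.41j), 0.13+0.50j, 0.27-0.44j], [(-0.36-0.14j), (-0.48+0.01j), 0.34+0.33j], [-0.33-0.07j, (-0.41+0.08j), 0.34+0.24j]] + [[-0.06-0.41j, (0.13-0.5j), 0.27+0.44j], [-0.36+0.14j, -0.48-0.01j, (0.34-0.33j)], [-0.33+0.07j, (-0.41-0.08j), (0.34-0.24j)]] + [[-0.06+0.00j, (-0.42+0j), 0.47-0.00j], [0.03-0.00j, (0.19-0j), (-0.21+0j)], [(-0.03+0j), (-0.19+0j), (0.21-0j)]]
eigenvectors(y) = [[(0.63+0j), 0.63-0.00j, 0.85+0.00j], [-0.13+0.57j, (-0.13-0.57j), (-0.37+0j)], [(-0.03+0.51j), (-0.03-0.51j), 0.37+0.00j]]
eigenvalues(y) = [(-0.2+0.66j), (-0.2-0.66j), (0.33+0j)]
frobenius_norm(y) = 2.16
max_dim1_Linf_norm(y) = 1.01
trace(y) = -0.07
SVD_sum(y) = [[-0.4, -0.51, 0.55], [-0.51, -0.65, 0.71], [-0.70, -0.90, 0.98]] + [[0.23, 0.32, 0.46], [-0.12, -0.16, -0.24], [-0.04, -0.06, -0.09]] + [[-0.02, 0.02, -0.0], [-0.06, 0.05, -0.00], [0.06, -0.04, 0.00]]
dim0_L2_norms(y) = [0.99, 1.28, 1.43]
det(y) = 0.16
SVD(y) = [[-0.41, 0.88, -0.24], [-0.53, -0.45, -0.72], [-0.74, -0.17, 0.65]] @ diag([2.042815437068784, 0.6911448365193307, 0.11191025433865719]) @ [[0.47, 0.6, -0.65], [0.37, 0.53, 0.76], [0.8, -0.6, 0.02]]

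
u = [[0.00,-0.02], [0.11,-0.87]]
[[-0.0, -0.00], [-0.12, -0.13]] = u@ [[0.14, -0.11], [0.16, 0.13]]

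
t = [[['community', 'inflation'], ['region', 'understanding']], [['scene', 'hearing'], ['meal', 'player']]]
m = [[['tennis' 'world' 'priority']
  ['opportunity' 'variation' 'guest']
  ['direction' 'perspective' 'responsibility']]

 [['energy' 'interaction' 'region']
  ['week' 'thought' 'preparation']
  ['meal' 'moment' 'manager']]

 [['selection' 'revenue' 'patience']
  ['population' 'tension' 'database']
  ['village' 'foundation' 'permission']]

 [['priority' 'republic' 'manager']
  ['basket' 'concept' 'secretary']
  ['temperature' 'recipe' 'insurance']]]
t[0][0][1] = 'inflation'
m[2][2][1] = 'foundation'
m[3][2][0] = 'temperature'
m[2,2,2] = 'permission'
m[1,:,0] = ['energy', 'week', 'meal']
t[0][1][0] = 'region'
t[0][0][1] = 'inflation'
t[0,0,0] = 'community'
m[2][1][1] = 'tension'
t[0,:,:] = [['community', 'inflation'], ['region', 'understanding']]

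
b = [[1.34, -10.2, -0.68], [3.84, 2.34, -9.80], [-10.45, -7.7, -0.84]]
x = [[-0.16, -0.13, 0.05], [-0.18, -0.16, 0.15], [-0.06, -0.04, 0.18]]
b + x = [[1.18, -10.33, -0.63],[3.66, 2.18, -9.65],[-10.51, -7.74, -0.66]]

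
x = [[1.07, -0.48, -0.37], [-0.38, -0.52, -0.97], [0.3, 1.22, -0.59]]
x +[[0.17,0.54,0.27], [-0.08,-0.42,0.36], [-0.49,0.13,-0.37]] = [[1.24, 0.06, -0.1],[-0.46, -0.94, -0.61],[-0.19, 1.35, -0.96]]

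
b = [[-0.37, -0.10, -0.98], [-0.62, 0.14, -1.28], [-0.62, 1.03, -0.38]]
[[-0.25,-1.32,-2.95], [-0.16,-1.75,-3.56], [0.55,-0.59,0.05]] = b @[[-0.62,  0.04,  0.7], [0.33,  -0.05,  1.43], [0.46,  1.34,  2.60]]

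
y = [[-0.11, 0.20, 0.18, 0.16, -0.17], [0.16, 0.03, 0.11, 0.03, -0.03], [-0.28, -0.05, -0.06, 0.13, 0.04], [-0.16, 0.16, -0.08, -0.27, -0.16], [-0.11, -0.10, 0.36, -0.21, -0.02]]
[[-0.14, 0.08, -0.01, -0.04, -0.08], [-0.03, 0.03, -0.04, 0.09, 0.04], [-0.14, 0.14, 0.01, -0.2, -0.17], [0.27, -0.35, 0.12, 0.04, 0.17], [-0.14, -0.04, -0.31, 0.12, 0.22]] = y @ [[0.22, -0.10, 0.09, 0.42, 0.16], [0.46, 0.00, 0.17, 0.31, 0.36], [-0.58, 0.37, -0.75, 0.3, 0.31], [-0.68, 0.81, 0.13, -0.44, -0.81], [-0.01, 0.74, -0.49, 0.23, 0.35]]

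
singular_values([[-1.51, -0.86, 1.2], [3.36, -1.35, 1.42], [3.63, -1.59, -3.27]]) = [5.85, 3.17, 1.32]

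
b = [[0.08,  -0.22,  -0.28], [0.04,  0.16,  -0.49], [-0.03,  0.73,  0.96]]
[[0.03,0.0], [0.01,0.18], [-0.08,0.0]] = b @[[0.03,0.11], [-0.06,0.34], [-0.04,-0.25]]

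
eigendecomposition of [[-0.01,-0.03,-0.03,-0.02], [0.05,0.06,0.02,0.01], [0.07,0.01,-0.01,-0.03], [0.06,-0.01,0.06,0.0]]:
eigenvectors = [[-0.17+0.35j, -0.17-0.35j, (-0.33+0j), (0.3+0j)], [0.20-0.21j, 0.20+0.21j, (0.3+0j), (-0.75+0j)], [0.23+0.47j, 0.23-0.47j, (0.37+0j), -0.09+0.00j], [0.71+0.00j, (0.71-0j), (-0.82+0j), (0.59+0j)]]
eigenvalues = [0.07j, -0.07j, 0j, (0.03+0j)]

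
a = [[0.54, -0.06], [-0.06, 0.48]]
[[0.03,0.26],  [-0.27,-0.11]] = a @ [[-0.01, 0.46],[-0.56, -0.17]]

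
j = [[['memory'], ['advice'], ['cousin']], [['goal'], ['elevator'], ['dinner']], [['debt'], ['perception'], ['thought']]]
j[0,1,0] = 'advice'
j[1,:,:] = [['goal'], ['elevator'], ['dinner']]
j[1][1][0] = 'elevator'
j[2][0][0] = 'debt'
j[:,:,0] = [['memory', 'advice', 'cousin'], ['goal', 'elevator', 'dinner'], ['debt', 'perception', 'thought']]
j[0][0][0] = 'memory'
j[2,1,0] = 'perception'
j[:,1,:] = [['advice'], ['elevator'], ['perception']]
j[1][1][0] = 'elevator'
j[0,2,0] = 'cousin'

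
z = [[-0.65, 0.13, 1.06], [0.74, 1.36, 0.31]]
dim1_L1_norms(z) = [1.84, 2.41]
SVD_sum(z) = [[0.02,0.04,0.01], [0.72,1.36,0.34]] + [[-0.67, 0.09, 1.05], [0.02, -0.00, -0.03]]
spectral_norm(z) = 1.58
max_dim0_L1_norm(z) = 1.49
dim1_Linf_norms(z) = [1.06, 1.36]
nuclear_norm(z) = 2.83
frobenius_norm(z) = 2.01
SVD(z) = [[0.03, 1.0],[1.00, -0.03]] @ diag([1.5792211770256868, 1.2499441883674662]) @ [[0.46,0.86,0.21], [-0.54,0.08,0.84]]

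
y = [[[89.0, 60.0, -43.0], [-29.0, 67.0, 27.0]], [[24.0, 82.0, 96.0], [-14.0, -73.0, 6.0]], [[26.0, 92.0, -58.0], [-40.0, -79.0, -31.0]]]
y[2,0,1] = 92.0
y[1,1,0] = -14.0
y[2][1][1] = -79.0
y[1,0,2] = 96.0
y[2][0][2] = -58.0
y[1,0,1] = 82.0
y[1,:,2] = [96.0, 6.0]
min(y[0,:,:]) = -43.0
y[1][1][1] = -73.0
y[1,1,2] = 6.0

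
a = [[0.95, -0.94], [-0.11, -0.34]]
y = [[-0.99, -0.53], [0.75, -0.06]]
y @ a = [[-0.88, 1.11], [0.72, -0.68]]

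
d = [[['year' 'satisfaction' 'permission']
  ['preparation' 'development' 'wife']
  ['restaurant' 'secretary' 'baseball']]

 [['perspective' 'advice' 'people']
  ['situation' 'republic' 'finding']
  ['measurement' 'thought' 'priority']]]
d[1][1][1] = 'republic'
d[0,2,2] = 'baseball'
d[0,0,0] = 'year'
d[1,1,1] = 'republic'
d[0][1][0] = 'preparation'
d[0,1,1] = 'development'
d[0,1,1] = 'development'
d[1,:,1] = ['advice', 'republic', 'thought']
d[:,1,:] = [['preparation', 'development', 'wife'], ['situation', 'republic', 'finding']]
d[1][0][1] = 'advice'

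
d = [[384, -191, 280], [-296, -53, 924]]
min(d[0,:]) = -191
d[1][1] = -53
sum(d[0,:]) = 473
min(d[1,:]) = -296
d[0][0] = 384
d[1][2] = 924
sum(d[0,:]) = 473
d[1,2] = 924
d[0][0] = 384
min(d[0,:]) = -191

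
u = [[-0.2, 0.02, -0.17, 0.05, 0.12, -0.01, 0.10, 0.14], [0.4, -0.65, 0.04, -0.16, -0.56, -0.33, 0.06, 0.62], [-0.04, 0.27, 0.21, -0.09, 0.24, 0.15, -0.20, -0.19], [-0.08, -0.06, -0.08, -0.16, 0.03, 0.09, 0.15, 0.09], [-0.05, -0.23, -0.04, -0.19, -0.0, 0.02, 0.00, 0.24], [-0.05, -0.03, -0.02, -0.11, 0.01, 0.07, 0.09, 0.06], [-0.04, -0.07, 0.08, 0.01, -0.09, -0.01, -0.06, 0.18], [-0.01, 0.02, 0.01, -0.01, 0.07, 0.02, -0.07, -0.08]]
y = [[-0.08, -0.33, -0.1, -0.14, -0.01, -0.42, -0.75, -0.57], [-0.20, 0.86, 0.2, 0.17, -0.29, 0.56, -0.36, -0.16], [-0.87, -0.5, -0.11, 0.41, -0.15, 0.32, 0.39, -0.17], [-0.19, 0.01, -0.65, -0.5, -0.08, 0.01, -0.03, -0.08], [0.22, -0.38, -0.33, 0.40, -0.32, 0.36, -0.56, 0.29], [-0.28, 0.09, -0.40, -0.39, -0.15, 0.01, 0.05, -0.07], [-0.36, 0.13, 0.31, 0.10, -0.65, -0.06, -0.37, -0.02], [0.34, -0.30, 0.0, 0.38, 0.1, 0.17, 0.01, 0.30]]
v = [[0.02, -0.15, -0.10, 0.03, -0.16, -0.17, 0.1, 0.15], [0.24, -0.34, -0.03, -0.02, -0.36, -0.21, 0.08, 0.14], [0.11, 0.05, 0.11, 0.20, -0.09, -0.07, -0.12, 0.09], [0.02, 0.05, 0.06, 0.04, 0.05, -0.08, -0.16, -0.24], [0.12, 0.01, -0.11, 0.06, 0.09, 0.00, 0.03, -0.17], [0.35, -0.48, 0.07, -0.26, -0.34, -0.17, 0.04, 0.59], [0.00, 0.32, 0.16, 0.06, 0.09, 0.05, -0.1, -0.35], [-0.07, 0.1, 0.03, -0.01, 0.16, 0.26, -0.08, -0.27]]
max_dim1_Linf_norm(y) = 0.87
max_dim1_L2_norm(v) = 0.96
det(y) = -0.00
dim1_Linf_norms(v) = [0.17, 0.36, 0.2, 0.24, 0.17, 0.59, 0.35, 0.27]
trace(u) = -0.87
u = y @ v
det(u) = -0.00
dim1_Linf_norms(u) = [0.2, 0.65, 0.27, 0.16, 0.24, 0.11, 0.18, 0.08]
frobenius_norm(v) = 1.47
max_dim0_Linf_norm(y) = 0.87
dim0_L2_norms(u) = [0.46, 0.75, 0.3, 0.33, 0.63, 0.38, 0.3, 0.74]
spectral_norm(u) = 1.31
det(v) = -0.00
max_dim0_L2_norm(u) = 0.75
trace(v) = -0.62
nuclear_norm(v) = 2.86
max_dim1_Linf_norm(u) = 0.65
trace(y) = -0.21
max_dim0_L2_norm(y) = 1.17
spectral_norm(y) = 1.35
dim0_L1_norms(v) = [0.93, 1.5, 0.67, 0.68, 1.34, 1.01, 0.71, 2.0]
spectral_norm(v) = 1.29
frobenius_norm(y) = 2.76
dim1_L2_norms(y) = [1.1, 1.18, 1.22, 0.85, 1.04, 0.65, 0.9, 0.69]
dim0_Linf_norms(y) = [0.87, 0.86, 0.65, 0.5, 0.65, 0.56, 0.75, 0.57]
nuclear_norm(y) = 6.57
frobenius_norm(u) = 1.47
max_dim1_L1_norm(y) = 2.92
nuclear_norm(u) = 2.61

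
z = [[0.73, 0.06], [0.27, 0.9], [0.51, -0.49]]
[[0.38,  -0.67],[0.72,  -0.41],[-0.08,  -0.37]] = z @ [[0.47, -0.90], [0.66, -0.19]]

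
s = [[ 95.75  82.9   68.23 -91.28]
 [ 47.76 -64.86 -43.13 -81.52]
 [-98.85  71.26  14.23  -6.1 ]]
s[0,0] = 95.75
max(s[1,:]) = 47.76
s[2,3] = -6.1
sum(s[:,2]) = 39.33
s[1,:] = [47.76, -64.86, -43.13, -81.52]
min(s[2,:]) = -98.85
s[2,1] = 71.26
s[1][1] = -64.86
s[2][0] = -98.85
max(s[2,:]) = 71.26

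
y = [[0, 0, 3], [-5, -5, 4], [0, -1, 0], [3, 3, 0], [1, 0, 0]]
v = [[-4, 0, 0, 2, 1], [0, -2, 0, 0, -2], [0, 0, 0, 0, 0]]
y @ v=[[0, 0, 0, 0, 0], [20, 10, 0, -10, 5], [0, 2, 0, 0, 2], [-12, -6, 0, 6, -3], [-4, 0, 0, 2, 1]]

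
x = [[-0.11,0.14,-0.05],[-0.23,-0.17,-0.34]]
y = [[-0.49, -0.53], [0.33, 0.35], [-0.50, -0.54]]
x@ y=[[0.13,0.13],[0.23,0.25]]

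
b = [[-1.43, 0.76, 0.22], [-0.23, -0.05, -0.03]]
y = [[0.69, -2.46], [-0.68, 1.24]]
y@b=[[-0.42, 0.65, 0.23],[0.69, -0.58, -0.19]]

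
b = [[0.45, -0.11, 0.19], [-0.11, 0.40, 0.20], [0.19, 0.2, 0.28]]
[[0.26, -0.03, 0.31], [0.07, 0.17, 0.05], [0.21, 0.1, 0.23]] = b @ [[0.4,0.05,0.46], [0.05,0.45,-0.01], [0.46,-0.01,0.53]]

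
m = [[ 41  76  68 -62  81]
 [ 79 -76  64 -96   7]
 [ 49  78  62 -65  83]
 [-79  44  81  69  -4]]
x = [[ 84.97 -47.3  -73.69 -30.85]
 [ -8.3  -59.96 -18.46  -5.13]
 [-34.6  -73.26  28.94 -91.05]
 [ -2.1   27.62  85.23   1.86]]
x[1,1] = -59.96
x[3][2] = 85.23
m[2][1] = 78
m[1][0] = 79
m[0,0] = 41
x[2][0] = -34.6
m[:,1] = [76, -76, 78, 44]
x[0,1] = -47.3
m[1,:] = [79, -76, 64, -96, 7]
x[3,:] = [-2.1, 27.62, 85.23, 1.86]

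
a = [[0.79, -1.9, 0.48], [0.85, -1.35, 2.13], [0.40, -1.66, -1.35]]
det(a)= 0.016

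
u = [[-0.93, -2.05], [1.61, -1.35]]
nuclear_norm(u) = 4.31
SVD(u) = [[0.79, 0.61],[0.61, -0.79]] @ diag([2.460176159574625, 1.8518999065448027]) @ [[0.10, -0.99],[-0.99, -0.1]]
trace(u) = -2.28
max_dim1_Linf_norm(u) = 2.05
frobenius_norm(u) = 3.08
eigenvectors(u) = [[(0.75+0j),  0.75-0.00j], [(0.08-0.66j),  (0.08+0.66j)]]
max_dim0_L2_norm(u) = 2.45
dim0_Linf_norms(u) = [1.61, 2.05]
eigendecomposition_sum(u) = [[(-0.46+0.97j), (-1.02-0.65j)],  [0.81+0.51j, -0.68+0.84j]] + [[(-0.46-0.97j), (-1.02+0.65j)], [(0.81-0.51j), -0.68-0.84j]]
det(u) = 4.56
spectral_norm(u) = 2.46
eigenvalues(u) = [(-1.14+1.8j), (-1.14-1.8j)]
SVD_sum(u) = [[0.20, -1.93], [0.15, -1.5]] + [[-1.13, -0.12],[1.46, 0.15]]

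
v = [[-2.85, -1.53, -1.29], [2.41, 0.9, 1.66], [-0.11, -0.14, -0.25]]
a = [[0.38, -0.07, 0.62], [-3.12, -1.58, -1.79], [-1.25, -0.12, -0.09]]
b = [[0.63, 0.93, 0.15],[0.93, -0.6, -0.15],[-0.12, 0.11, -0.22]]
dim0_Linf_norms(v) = [2.85, 1.53, 1.66]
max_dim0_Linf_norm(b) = 0.93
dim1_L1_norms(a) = [1.07, 6.49, 1.46]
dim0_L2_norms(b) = [1.13, 1.11, 0.31]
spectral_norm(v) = 4.61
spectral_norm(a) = 4.12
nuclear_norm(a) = 5.20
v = b @ a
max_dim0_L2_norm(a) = 3.38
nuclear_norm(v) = 5.29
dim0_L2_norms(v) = [3.73, 1.78, 2.12]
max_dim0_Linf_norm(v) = 2.85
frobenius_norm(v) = 4.65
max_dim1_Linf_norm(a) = 3.12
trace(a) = -1.29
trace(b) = -0.19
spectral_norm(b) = 1.13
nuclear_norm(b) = 2.50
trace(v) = -2.20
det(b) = 0.31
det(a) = -1.16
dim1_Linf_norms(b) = [0.93, 0.93, 0.22]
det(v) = -0.36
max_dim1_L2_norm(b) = 1.13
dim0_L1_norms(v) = [5.37, 2.57, 3.2]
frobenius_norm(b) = 1.61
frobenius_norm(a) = 4.19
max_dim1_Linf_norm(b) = 0.93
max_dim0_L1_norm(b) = 1.68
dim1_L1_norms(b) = [1.71, 1.68, 0.45]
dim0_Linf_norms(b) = [0.93, 0.93, 0.22]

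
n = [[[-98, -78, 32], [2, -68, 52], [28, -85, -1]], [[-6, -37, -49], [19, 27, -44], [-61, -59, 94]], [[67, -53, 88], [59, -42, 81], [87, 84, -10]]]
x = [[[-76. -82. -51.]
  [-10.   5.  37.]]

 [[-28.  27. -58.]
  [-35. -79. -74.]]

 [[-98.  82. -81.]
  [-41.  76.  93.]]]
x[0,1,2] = 37.0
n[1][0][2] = -49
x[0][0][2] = -51.0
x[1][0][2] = -58.0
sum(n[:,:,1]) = -311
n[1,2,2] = 94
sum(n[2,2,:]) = 161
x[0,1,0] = -10.0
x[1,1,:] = [-35.0, -79.0, -74.0]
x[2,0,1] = 82.0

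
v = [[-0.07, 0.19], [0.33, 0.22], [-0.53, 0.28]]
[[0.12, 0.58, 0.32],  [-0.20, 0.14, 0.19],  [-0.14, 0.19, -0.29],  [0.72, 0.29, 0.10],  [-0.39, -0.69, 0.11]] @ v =[[0.01, 0.24],[-0.04, 0.05],[0.23, -0.07],[-0.01, 0.23],[-0.26, -0.20]]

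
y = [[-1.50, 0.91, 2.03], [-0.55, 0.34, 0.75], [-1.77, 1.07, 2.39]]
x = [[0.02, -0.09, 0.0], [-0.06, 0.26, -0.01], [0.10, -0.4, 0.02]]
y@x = [[0.12,-0.44,0.03], [0.04,-0.16,0.01], [0.14,-0.52,0.04]]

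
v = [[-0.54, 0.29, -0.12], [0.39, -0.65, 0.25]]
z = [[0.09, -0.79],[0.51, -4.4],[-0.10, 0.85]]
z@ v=[[-0.36, 0.54, -0.21],  [-1.99, 3.01, -1.16],  [0.39, -0.58, 0.22]]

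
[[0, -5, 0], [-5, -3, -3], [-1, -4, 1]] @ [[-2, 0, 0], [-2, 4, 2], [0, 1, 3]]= [[10, -20, -10], [16, -15, -15], [10, -15, -5]]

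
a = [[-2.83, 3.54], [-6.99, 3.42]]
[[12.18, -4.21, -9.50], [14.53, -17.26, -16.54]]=a@[[-0.65, 3.1, 1.73], [2.92, 1.29, -1.30]]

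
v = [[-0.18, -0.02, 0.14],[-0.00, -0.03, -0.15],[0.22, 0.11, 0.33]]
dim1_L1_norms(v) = [0.34, 0.18, 0.66]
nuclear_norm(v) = 0.68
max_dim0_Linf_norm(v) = 0.33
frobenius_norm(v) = 0.50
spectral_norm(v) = 0.43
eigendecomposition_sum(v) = [[0.04, 0.03, 0.1], [-0.06, -0.04, -0.14], [0.14, 0.09, 0.34]] + [[-0.22, -0.05, 0.04],[0.06, 0.01, -0.01],[0.08, 0.02, -0.01]] + [[0.00,0.0,0.0],[-0.00,-0.01,-0.00],[0.0,0.0,0.00]]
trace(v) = 0.12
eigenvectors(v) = [[-0.25, 0.92, -0.24],[0.36, -0.25, 0.96],[-0.90, -0.32, -0.16]]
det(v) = 0.00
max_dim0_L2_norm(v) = 0.39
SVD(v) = [[0.08, 0.94, 0.33], [-0.31, -0.29, 0.9], [0.95, -0.17, 0.27]] @ diag([0.43280122479580824, 0.24055900126911722, 0.0038035146447887983]) @ [[0.45, 0.26, 0.86], [-0.86, -0.12, 0.49], [0.23, -0.96, 0.17]]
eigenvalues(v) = [0.35, -0.22, -0.01]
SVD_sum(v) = [[0.02, 0.01, 0.03],[-0.06, -0.04, -0.12],[0.18, 0.11, 0.35]] + [[-0.20, -0.03, 0.11], [0.06, 0.01, -0.03], [0.04, 0.01, -0.02]] + [[0.0, -0.00, 0.0], [0.00, -0.00, 0.0], [0.0, -0.0, 0.00]]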